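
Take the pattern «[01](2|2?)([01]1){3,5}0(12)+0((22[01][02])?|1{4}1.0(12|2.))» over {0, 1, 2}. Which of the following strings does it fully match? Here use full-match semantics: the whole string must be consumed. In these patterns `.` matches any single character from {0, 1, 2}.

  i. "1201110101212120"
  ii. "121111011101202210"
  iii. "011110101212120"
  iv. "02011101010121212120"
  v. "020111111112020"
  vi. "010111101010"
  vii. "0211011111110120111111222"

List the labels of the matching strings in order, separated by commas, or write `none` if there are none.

i → match
ii → match
iii → match
iv → match
v → no match
vi → no match
vii → no match

i, ii, iii, iv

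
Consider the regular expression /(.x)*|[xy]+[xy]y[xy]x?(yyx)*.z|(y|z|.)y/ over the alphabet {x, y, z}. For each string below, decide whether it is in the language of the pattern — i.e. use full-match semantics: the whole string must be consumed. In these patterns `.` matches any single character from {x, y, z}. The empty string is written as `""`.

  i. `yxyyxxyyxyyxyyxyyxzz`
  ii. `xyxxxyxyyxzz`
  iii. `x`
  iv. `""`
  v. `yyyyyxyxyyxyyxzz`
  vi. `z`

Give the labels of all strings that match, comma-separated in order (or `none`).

i, ii, iv, v

i → match
ii. `xyxxxyxyyxzz` → match
iii. `x` → no match
iv. `""` → match
v → match
vi. `z` → no match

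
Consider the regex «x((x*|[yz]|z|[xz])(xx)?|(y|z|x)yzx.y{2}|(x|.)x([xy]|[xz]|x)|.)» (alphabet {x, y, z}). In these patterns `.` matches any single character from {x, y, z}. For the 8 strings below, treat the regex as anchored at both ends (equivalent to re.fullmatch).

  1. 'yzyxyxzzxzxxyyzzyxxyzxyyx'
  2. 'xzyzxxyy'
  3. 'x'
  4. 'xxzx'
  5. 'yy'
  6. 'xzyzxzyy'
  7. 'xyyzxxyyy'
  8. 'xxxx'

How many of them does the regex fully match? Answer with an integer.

4

1 → no match — must start with 'x'
2 → match
3 → match
4 → no match
5 → no match — must start with 'x'
6 → match
7 → no match
8 → match
Total matched: 4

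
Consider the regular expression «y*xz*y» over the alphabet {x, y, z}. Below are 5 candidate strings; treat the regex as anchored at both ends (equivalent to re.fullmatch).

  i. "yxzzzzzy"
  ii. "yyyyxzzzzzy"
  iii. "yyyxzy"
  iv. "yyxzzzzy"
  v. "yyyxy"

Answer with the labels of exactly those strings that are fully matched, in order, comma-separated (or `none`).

i, ii, iii, iv, v

i → match
ii → match
iii → match
iv → match
v → match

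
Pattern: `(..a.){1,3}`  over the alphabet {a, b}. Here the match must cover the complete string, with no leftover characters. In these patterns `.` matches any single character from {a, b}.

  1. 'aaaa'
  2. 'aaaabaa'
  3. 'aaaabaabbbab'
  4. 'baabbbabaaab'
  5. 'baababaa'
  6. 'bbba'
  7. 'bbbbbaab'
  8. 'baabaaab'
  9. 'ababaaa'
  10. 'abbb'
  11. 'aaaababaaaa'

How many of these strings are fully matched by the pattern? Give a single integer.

5

1 → match
2 → no match
3 → match
4 → match
5 → match
6 → no match
7 → no match
8 → match
9 → no match
10 → no match
11 → no match
Total matched: 5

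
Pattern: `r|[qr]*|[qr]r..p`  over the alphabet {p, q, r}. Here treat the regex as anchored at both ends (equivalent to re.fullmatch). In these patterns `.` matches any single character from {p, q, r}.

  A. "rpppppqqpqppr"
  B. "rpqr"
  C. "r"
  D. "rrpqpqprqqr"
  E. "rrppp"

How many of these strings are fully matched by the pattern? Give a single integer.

A → no match
B → no match
C → match
D → no match
E → match
Total matched: 2

2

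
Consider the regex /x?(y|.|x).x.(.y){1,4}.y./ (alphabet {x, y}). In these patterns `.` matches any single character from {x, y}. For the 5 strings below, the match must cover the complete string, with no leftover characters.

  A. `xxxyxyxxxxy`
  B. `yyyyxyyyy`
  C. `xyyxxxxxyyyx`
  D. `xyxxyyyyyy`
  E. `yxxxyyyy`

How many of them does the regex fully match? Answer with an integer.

1

A → no match
B → no match
C → no match
D → match
E → no match
Total matched: 1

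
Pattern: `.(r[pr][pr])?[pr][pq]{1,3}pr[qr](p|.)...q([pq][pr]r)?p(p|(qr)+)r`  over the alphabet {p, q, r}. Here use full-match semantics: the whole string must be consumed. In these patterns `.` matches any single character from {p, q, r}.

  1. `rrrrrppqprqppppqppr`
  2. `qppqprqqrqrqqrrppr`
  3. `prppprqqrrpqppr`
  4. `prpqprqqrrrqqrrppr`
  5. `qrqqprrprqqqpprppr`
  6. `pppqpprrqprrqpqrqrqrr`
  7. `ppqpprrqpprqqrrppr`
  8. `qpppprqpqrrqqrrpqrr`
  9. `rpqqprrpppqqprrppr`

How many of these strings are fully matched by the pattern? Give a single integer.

1 → match
2 → match
3 → match
4 → match
5 → match
6 → match
7 → match
8 → match
9 → match
Total matched: 9

9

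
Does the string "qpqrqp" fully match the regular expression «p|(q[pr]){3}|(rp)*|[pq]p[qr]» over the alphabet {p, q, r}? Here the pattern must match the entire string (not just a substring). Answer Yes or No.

Yes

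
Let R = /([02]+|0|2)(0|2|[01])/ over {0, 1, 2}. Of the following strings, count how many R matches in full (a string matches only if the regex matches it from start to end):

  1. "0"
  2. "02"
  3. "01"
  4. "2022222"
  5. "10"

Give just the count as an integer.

1 → no match
2 → match
3 → match
4 → match
5 → no match
Total matched: 3

3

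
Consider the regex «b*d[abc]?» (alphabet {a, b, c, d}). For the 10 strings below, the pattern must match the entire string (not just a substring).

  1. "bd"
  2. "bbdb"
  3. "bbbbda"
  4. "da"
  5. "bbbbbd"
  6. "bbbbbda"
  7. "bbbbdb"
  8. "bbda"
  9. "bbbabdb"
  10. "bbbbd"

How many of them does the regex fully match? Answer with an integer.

1 → match
2 → match
3 → match
4 → match
5 → match
6 → match
7 → match
8 → match
9 → no match
10 → match
Total matched: 9

9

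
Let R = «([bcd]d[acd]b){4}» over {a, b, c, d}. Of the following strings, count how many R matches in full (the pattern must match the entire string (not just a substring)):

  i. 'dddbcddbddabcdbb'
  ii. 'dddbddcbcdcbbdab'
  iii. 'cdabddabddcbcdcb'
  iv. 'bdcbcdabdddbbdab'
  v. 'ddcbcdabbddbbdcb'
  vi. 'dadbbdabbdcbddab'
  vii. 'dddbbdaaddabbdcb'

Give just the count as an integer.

4

i → no match
ii → match
iii → match
iv → match
v → match
vi → no match
vii → no match
Total matched: 4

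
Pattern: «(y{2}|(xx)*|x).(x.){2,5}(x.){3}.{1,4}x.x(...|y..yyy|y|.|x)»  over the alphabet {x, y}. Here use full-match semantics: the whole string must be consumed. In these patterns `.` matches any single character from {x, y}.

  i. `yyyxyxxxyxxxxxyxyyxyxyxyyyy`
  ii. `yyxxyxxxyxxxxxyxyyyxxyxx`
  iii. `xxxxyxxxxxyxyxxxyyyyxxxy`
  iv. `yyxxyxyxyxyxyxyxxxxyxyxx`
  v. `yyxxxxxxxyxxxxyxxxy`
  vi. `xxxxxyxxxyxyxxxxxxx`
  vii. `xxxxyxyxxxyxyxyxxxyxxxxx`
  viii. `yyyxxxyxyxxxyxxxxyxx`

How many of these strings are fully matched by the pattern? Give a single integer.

7

i → match
ii → match
iii → match
iv → match
v → no match
vi → match
vii → match
viii → match
Total matched: 7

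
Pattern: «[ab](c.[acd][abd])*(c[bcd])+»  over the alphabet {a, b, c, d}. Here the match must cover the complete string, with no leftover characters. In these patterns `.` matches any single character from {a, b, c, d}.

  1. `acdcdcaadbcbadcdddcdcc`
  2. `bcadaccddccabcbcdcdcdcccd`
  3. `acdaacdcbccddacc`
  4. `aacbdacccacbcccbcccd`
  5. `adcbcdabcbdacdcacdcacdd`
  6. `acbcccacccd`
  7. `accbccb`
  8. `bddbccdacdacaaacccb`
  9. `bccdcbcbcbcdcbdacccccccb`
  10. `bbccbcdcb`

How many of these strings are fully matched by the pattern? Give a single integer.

1 → no match
2 → match
3 → no match
4 → no match
5 → no match
6 → no match
7 → no match
8 → no match
9 → no match
10 → no match
Total matched: 1

1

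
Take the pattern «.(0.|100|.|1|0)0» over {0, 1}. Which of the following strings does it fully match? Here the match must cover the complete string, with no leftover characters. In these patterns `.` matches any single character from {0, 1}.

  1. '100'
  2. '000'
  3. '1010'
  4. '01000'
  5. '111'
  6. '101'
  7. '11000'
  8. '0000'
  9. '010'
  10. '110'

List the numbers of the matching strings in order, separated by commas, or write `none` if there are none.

1, 2, 3, 4, 7, 8, 9, 10

1. '100' → match
2. '000' → match
3. '1010' → match
4. '01000' → match
5. '111' → no match — must end with '0'
6. '101' → no match — must end with '0'
7. '11000' → match
8. '0000' → match
9. '010' → match
10. '110' → match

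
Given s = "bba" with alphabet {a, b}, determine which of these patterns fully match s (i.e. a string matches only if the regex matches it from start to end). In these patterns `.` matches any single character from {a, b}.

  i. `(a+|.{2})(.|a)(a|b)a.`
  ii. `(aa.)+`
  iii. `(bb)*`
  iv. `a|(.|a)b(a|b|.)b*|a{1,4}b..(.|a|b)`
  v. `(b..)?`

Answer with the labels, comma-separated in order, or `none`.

iv, v

i → no match
ii → no match — must start with "aa"
iii → no match
iv → match
v → match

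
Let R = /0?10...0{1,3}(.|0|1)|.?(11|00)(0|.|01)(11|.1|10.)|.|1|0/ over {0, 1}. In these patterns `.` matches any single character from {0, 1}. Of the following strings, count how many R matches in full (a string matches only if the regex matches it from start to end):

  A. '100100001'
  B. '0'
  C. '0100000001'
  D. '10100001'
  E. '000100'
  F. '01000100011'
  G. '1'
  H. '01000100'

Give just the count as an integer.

7

A → match
B → match
C → match
D → match
E → match
F → no match
G → match
H → match
Total matched: 7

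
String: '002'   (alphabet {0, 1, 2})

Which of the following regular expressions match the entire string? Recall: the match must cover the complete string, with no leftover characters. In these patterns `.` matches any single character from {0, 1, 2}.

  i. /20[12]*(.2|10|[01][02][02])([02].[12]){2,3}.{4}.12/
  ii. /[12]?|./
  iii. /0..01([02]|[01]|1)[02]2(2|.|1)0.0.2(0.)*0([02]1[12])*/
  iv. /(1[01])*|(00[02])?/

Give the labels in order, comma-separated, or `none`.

i → no match — must start with '20'
ii → no match
iii → no match
iv → match

iv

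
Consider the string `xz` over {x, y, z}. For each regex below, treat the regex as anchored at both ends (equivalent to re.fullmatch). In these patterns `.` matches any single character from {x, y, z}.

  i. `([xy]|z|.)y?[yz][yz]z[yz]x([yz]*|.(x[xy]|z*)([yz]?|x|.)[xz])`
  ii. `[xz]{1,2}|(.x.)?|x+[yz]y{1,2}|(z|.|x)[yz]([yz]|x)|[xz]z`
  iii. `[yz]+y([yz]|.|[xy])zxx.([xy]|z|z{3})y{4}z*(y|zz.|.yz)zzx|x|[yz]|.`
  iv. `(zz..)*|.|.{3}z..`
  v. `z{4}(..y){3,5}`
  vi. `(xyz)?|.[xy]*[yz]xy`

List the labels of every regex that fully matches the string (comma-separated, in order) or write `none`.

ii

i → no match
ii → match
iii → no match
iv → no match
v → no match — must start with `z`
vi → no match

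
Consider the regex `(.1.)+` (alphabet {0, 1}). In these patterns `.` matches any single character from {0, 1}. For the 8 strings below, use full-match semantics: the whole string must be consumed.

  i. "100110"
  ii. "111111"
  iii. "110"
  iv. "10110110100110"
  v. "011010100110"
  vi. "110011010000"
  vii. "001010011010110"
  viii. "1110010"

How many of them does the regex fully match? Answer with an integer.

2

i → no match
ii → match
iii → match
iv → no match
v → no match
vi → no match
vii → no match
viii → no match
Total matched: 2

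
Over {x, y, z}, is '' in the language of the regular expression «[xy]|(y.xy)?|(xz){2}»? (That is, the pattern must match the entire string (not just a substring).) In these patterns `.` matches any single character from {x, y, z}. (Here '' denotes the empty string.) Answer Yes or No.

Yes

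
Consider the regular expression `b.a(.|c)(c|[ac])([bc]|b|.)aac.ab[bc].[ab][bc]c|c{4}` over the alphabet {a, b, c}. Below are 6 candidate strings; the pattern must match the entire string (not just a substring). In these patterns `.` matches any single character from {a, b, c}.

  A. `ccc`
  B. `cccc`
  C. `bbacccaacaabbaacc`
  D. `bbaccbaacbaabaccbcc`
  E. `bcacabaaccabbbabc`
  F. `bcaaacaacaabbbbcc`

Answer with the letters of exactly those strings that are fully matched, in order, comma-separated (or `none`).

A → no match
B → match
C → match
D → no match
E → match
F → match

B, C, E, F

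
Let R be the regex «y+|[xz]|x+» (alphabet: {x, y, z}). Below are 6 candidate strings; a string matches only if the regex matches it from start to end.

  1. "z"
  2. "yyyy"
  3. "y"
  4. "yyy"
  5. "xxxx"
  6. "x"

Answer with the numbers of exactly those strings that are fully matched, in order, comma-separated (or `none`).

1, 2, 3, 4, 5, 6

1 → match
2 → match
3 → match
4 → match
5 → match
6 → match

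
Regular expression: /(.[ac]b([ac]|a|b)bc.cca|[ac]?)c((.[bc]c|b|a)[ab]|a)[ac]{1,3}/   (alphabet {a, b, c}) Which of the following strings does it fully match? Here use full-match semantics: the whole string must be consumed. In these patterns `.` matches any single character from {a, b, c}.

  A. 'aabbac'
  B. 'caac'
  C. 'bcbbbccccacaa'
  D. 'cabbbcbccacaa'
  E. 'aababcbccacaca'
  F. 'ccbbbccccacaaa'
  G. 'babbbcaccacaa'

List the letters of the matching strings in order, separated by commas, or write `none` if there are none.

A → no match
B → match
C → match
D → match
E → match
F → match
G → match

B, C, D, E, F, G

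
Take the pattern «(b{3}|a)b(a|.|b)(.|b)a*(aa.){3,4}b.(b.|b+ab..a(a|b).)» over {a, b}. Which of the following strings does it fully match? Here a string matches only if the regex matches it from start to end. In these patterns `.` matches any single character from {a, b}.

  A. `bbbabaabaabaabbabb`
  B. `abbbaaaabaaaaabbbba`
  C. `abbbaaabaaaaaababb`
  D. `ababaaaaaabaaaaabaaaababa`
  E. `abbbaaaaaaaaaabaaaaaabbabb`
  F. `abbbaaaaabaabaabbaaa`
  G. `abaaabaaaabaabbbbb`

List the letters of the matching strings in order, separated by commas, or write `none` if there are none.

B, C

A → no match
B → match
C → match
D → no match
E → no match
F → no match
G → no match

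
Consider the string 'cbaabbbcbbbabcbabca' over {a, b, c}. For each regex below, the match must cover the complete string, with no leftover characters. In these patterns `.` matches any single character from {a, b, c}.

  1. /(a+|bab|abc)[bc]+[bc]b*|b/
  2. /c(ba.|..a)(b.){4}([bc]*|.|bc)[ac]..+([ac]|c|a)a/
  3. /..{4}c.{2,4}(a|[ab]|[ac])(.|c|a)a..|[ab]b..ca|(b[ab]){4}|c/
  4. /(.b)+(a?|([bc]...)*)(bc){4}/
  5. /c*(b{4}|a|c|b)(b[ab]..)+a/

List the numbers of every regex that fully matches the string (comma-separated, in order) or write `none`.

2

1 → no match
2 → match
3 → no match
4 → no match — must end with 'bc'
5 → no match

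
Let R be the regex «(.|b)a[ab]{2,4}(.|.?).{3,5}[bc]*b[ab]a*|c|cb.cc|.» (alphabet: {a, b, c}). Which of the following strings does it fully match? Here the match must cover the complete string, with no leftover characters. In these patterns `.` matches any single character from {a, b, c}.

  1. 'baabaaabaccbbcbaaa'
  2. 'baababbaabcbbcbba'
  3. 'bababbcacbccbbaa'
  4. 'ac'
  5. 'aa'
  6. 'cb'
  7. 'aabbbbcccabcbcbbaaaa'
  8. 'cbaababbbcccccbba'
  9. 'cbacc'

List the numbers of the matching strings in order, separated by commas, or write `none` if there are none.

1 → match
2 → match
3 → match
4 → no match
5 → no match
6 → no match
7 → match
8 → no match
9 → match

1, 2, 3, 7, 9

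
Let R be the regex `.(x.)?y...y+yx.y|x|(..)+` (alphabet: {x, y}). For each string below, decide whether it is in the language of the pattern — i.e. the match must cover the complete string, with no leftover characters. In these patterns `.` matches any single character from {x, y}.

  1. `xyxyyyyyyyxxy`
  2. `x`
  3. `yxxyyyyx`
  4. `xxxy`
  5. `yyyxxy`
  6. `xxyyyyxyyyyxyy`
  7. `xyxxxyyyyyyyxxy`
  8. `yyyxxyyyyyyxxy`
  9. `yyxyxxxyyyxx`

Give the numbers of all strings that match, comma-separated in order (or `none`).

1, 2, 3, 4, 5, 6, 7, 8, 9

1 → match
2. `x` → match
3. `yxxyyyyx` → match
4. `xxxy` → match
5. `yyyxxy` → match
6 → match
7 → match
8 → match
9. `yyxyxxxyyyxx` → match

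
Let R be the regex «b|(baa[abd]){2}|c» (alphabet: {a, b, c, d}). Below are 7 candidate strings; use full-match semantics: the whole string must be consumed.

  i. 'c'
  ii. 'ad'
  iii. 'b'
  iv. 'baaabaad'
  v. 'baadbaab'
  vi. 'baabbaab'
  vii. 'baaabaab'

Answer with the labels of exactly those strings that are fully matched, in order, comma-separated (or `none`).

i. 'c' → match
ii. 'ad' → no match
iii. 'b' → match
iv. 'baaabaad' → match
v. 'baadbaab' → match
vi. 'baabbaab' → match
vii. 'baaabaab' → match

i, iii, iv, v, vi, vii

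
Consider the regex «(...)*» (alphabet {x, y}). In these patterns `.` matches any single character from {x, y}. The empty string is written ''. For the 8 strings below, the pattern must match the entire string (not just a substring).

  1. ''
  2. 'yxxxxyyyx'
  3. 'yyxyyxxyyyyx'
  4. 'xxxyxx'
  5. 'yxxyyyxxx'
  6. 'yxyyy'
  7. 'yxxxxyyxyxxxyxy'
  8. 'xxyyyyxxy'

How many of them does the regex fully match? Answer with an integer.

7

1 → match
2 → match
3 → match
4 → match
5 → match
6 → no match
7 → match
8 → match
Total matched: 7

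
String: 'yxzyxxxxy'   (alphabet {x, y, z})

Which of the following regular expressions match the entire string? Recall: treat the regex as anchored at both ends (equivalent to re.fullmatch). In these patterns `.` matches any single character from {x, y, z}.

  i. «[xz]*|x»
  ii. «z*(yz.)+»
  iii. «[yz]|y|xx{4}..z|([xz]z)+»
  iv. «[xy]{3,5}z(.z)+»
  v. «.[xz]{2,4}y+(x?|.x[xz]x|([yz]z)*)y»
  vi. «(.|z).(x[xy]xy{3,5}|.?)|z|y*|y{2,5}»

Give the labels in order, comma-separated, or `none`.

i → no match
ii → no match
iii → no match
iv → no match — must end with 'z'
v → match
vi → no match

v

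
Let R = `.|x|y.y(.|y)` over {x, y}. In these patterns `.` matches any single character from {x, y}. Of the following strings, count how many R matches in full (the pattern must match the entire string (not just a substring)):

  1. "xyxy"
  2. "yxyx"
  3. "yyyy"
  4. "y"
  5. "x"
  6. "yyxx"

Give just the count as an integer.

1. "xyxy" → no match
2. "yxyx" → match
3. "yyyy" → match
4. "y" → match
5. "x" → match
6. "yyxx" → no match
Total matched: 4

4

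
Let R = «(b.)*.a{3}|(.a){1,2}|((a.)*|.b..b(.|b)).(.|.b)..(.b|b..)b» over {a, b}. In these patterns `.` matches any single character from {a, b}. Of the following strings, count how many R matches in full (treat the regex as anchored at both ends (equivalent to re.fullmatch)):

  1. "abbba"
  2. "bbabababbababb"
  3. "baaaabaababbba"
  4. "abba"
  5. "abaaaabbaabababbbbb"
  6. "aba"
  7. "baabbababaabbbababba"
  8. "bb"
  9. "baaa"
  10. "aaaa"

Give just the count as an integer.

1. "abbba" → no match
2 → no match
3 → no match
4. "abba" → no match
5 → no match
6. "aba" → no match
7 → no match
8. "bb" → no match
9. "baaa" → match
10. "aaaa" → match
Total matched: 2

2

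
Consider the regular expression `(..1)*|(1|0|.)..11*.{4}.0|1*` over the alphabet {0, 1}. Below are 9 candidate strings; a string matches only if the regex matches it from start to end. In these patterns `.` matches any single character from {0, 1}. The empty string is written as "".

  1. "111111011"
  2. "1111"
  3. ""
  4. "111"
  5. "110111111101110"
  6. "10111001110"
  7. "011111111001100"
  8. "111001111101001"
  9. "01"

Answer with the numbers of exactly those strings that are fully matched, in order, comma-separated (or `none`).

1, 2, 3, 4, 5, 6, 7, 8

1 → match
2 → match
3 → match
4 → match
5 → match
6 → match
7 → match
8 → match
9 → no match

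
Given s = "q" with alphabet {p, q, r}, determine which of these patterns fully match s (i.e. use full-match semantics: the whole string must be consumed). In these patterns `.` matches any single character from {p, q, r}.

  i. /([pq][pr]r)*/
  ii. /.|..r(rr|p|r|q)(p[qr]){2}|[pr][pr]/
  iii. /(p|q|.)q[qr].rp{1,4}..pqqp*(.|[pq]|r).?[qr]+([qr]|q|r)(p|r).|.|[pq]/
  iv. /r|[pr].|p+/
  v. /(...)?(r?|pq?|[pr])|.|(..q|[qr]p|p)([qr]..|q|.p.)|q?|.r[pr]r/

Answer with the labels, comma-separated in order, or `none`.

i → no match
ii → match
iii → match
iv → no match
v → match

ii, iii, v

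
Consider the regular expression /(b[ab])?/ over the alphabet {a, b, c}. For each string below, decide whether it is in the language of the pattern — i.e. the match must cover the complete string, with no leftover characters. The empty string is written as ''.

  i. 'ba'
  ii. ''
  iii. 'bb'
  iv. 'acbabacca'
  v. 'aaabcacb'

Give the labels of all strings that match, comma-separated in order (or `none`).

i → match
ii → match
iii → match
iv → no match
v → no match

i, ii, iii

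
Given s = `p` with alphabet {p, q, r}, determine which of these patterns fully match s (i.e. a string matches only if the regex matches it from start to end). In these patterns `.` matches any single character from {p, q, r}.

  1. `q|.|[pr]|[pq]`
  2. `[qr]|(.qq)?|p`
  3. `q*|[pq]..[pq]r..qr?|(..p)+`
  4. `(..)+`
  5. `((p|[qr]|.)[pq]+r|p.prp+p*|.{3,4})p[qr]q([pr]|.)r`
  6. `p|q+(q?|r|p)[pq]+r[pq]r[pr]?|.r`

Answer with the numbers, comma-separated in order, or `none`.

1, 2, 6

1 → match
2 → match
3 → no match
4 → no match
5 → no match — must end with `r`
6 → match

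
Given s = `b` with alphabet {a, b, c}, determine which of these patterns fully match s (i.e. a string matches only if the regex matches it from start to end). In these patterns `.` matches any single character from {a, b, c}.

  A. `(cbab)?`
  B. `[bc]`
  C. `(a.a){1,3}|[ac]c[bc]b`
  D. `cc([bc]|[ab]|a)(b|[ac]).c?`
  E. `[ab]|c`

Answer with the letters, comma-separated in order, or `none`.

A → no match
B → match
C → no match
D → no match — must start with `cc`
E → match

B, E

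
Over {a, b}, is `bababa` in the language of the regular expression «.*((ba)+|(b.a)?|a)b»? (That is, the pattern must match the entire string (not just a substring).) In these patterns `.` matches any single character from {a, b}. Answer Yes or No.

No

Every match must end with `b`, but `bababa` does not.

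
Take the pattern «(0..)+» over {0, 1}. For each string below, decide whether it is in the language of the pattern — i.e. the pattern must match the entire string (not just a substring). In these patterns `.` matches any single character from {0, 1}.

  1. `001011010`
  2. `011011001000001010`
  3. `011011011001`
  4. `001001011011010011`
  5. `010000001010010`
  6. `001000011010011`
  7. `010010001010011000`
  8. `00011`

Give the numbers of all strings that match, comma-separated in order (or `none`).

1, 2, 3, 4, 5, 6, 7

1 → match
2 → match
3 → match
4 → match
5 → match
6 → match
7 → match
8 → no match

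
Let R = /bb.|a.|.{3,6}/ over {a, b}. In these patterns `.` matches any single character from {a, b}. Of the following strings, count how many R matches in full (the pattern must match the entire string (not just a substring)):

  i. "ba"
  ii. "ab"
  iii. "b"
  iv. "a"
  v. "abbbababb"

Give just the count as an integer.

i → no match
ii → match
iii → no match
iv → no match
v → no match
Total matched: 1

1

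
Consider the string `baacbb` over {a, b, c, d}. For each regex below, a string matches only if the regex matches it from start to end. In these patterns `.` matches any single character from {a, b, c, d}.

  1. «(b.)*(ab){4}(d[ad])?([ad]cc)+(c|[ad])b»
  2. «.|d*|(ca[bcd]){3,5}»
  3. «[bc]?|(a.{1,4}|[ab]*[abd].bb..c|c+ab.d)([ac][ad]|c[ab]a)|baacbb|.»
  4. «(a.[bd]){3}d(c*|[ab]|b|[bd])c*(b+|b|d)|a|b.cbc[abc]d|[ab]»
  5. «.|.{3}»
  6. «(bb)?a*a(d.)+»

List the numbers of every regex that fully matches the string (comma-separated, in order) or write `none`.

3

1 → no match
2 → no match
3 → match
4 → no match
5 → no match
6 → no match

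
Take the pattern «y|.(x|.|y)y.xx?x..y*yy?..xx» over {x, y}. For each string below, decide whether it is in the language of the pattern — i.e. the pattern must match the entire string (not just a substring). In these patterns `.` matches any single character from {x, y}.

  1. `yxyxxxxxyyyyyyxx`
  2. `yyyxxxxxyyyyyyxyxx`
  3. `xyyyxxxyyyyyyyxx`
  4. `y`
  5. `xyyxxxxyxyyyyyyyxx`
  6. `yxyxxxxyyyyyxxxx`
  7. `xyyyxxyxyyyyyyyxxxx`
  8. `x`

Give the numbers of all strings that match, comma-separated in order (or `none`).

1 → match
2 → match
3 → match
4 → match
5 → match
6 → match
7 → match
8 → no match

1, 2, 3, 4, 5, 6, 7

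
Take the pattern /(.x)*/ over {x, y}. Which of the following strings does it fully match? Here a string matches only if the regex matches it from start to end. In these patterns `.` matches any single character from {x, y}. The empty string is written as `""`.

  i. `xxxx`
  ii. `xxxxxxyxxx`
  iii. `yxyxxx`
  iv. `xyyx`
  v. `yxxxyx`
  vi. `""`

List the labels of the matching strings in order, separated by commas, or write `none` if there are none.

i. `xxxx` → match
ii. `xxxxxxyxxx` → match
iii. `yxyxxx` → match
iv. `xyyx` → no match
v. `yxxxyx` → match
vi. `""` → match

i, ii, iii, v, vi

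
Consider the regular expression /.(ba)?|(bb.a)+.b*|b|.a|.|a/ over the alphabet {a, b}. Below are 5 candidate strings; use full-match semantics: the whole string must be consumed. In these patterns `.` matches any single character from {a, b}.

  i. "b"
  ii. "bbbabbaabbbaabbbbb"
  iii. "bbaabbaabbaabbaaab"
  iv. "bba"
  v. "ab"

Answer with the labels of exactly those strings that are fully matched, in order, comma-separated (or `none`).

i → match
ii → match
iii → match
iv → match
v → no match

i, ii, iii, iv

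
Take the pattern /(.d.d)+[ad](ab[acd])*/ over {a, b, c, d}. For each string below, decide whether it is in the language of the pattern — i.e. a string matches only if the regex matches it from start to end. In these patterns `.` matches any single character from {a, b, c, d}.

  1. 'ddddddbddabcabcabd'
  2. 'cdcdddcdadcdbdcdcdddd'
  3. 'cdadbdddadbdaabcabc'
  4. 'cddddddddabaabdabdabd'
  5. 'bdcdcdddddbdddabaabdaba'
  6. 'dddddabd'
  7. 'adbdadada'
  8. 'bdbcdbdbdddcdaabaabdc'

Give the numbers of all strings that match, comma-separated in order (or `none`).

1, 2, 3, 4, 6, 7

1 → match
2 → match
3 → match
4 → match
5 → no match
6 → match
7 → match
8 → no match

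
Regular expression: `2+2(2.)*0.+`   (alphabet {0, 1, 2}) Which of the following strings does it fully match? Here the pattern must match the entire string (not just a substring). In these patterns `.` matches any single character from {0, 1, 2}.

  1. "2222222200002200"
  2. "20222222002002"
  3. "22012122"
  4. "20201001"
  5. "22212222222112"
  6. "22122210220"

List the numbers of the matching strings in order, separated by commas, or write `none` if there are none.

1 → match
2 → no match
3 → match
4 → no match
5 → no match
6 → no match

1, 3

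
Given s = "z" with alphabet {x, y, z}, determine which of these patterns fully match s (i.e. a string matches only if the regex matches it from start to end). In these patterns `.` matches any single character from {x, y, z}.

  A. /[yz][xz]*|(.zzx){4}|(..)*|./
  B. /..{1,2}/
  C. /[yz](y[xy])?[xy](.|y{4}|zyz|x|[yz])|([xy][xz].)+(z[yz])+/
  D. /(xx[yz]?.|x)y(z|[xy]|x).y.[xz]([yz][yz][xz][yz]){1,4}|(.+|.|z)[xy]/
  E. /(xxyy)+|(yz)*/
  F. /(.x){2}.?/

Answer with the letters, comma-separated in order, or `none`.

A

A → match
B → no match
C → no match
D → no match
E → no match
F → no match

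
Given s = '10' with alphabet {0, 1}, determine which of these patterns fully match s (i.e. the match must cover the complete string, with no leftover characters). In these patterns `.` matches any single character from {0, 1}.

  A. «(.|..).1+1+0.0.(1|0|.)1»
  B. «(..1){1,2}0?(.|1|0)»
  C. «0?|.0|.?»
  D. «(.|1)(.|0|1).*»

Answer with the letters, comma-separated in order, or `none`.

C, D

A → no match — must end with '1'
B → no match
C → match
D → match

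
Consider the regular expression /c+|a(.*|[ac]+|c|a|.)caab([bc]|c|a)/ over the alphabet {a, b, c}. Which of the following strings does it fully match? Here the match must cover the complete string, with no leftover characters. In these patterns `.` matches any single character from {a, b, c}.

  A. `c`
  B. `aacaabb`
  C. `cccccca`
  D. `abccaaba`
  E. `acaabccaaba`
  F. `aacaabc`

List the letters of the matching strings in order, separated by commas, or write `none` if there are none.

A → match
B → match
C → no match
D → match
E → match
F → match

A, B, D, E, F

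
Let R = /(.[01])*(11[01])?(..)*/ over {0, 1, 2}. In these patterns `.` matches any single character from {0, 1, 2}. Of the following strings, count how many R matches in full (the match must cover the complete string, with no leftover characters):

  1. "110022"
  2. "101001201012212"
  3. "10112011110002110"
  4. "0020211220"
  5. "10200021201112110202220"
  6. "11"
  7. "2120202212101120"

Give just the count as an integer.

1 → match
2 → no match
3 → match
4 → match
5 → match
6 → match
7 → match
Total matched: 6

6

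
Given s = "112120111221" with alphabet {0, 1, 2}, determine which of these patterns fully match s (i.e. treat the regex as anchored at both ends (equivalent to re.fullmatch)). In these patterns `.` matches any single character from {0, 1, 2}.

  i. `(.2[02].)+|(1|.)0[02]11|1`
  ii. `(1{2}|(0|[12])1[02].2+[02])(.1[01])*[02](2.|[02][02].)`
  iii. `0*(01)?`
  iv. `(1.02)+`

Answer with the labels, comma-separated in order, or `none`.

i → no match
ii → match
iii → no match
iv → no match — must end with "02"

ii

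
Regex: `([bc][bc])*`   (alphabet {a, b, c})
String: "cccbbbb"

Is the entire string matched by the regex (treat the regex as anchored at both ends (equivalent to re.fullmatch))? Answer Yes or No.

No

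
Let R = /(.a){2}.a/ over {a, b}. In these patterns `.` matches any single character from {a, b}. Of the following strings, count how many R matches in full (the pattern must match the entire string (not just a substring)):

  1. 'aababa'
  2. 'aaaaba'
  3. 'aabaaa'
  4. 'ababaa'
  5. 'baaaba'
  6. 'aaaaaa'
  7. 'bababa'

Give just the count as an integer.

6

1 → match
2 → match
3 → match
4 → no match
5 → match
6 → match
7 → match
Total matched: 6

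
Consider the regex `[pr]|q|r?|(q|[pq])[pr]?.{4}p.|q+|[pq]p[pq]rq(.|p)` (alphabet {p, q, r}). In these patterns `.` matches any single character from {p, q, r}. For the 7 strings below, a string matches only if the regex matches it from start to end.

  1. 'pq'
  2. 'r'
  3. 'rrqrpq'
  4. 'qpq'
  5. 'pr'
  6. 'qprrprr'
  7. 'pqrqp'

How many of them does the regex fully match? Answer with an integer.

1 → no match
2 → match
3 → no match
4 → no match
5 → no match
6 → no match
7 → no match
Total matched: 1

1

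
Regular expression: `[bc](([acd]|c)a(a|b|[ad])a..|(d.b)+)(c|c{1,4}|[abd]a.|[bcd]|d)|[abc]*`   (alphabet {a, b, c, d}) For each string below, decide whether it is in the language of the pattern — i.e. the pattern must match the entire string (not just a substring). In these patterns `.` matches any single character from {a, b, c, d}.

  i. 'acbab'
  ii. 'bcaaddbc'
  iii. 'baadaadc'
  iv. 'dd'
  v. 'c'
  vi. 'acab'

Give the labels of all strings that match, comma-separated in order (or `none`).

i. 'acbab' → match
ii. 'bcaaddbc' → no match
iii. 'baadaadc' → match
iv. 'dd' → no match
v. 'c' → match
vi. 'acab' → match

i, iii, v, vi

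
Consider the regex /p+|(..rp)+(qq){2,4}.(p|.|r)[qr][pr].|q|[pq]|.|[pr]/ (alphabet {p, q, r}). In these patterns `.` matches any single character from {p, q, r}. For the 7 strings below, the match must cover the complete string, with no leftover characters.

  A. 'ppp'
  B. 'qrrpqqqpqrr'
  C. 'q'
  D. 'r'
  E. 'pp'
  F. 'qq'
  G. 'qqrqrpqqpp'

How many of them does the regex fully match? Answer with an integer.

A → match
B → no match
C → match
D → match
E → match
F → no match
G → no match
Total matched: 4

4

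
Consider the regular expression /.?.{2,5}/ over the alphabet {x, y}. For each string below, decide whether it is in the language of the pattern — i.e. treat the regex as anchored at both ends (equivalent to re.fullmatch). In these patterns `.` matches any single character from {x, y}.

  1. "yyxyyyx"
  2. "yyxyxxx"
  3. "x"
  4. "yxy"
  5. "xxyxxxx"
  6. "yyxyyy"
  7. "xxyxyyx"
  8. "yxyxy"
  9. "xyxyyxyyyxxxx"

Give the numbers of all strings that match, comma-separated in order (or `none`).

4, 6, 8

1 → no match
2 → no match
3 → no match
4 → match
5 → no match
6 → match
7 → no match
8 → match
9 → no match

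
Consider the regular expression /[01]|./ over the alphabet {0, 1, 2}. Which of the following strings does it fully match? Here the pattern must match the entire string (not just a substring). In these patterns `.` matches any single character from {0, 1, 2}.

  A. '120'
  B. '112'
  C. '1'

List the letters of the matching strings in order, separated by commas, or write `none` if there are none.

C

A. '120' → no match
B. '112' → no match
C. '1' → match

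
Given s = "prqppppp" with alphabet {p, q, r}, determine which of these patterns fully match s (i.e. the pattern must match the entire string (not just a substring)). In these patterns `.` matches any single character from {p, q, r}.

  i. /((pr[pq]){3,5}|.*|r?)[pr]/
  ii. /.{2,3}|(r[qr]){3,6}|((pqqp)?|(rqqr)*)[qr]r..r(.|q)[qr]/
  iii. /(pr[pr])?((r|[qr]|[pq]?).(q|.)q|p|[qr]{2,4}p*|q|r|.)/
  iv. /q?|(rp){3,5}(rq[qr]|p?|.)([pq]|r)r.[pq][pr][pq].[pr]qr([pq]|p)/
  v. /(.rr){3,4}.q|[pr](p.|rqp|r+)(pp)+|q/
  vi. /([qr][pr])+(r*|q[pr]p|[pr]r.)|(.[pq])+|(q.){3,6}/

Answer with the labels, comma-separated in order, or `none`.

i → match
ii → no match
iii → no match
iv → no match
v → match
vi → no match

i, v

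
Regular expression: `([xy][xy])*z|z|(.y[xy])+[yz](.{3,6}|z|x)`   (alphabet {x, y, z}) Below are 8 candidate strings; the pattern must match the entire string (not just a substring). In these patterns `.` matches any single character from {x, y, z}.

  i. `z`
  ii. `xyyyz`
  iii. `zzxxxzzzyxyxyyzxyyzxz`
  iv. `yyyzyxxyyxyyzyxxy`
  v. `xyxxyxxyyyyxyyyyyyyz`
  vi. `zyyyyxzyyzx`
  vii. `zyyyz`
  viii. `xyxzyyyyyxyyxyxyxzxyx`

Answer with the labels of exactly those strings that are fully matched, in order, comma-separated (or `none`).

i, ii, iv, v, vi, vii, viii

i. `z` → match
ii. `xyyyz` → match
iii → no match
iv → match
v → match
vi. `zyyyyxzyyzx` → match
vii. `zyyyz` → match
viii → match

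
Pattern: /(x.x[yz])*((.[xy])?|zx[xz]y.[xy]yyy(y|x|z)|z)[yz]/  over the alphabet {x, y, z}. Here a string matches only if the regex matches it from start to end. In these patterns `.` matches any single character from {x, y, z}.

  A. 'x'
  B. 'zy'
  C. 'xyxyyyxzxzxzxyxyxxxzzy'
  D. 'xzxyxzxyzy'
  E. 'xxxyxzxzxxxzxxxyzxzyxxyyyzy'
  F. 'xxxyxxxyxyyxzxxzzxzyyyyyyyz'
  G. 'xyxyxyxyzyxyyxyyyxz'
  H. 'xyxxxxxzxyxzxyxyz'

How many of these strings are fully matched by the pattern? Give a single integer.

A → no match
B → match
C → no match
D → match
E → match
F → no match
G → no match
H → no match
Total matched: 3

3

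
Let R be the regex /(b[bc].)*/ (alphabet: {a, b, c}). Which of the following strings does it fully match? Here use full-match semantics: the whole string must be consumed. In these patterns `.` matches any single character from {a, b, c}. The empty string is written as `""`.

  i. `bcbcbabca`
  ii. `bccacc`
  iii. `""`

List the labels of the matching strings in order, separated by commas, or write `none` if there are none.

i → no match
ii → no match
iii → match

iii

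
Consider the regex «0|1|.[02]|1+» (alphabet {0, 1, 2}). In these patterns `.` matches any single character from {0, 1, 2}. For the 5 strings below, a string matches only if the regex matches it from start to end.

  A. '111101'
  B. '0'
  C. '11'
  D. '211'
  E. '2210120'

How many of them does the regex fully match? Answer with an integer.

A. '111101' → no match
B. '0' → match
C. '11' → match
D. '211' → no match
E. '2210120' → no match
Total matched: 2

2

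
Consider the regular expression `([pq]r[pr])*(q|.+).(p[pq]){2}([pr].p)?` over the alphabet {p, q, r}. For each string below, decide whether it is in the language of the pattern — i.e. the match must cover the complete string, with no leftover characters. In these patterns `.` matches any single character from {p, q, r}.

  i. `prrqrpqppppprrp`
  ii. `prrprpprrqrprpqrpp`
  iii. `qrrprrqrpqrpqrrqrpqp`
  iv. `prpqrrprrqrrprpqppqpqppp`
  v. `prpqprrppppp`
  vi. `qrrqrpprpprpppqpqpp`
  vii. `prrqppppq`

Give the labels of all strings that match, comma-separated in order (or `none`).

i → match
ii → no match
iii → no match
iv → match
v. `prpqprrppppp` → match
vi → match
vii. `prrqppppq` → match

i, iv, v, vi, vii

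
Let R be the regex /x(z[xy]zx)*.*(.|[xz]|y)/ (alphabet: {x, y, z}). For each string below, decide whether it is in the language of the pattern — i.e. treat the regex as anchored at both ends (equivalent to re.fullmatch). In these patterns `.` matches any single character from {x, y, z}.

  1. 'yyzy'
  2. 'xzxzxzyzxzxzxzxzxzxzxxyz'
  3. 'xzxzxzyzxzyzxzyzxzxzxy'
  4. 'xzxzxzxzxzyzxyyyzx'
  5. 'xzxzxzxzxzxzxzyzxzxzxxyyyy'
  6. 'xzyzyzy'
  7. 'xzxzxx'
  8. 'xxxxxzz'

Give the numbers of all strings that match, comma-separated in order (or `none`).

2, 3, 4, 5, 6, 7, 8

1 → no match — must start with 'x'
2 → match
3 → match
4 → match
5 → match
6 → match
7 → match
8 → match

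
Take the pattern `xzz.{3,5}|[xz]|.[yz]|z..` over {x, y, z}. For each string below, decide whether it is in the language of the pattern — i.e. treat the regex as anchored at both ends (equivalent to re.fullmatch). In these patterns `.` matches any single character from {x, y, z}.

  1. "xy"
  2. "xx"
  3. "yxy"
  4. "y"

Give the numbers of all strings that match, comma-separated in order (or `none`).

1 → match
2 → no match
3 → no match
4 → no match

1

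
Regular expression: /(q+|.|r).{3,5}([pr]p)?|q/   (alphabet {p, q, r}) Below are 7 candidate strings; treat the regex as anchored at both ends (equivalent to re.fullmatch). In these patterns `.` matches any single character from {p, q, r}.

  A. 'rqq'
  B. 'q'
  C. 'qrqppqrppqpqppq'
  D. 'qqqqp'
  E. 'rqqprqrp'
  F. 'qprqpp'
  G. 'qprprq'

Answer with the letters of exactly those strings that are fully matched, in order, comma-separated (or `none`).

B, D, E, F, G

A → no match
B → match
C → no match
D → match
E → match
F → match
G → match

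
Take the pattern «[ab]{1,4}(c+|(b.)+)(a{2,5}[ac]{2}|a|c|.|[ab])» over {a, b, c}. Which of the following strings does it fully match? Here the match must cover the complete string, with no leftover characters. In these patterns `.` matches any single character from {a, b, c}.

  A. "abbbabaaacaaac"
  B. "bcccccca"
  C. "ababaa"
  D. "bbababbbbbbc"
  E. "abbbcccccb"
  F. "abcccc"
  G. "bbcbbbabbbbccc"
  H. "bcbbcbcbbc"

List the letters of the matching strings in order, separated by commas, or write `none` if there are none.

A → no match
B → match
C → match
D → match
E → match
F → match
G → no match
H → no match

B, C, D, E, F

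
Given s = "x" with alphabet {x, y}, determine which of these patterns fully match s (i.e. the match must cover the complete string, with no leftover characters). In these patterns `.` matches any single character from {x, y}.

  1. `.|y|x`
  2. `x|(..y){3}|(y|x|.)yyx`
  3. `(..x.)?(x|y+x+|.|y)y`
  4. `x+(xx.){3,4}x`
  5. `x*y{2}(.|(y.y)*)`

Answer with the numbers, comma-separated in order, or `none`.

1, 2

1 → match
2 → match
3 → no match — must end with "y"
4 → no match
5 → no match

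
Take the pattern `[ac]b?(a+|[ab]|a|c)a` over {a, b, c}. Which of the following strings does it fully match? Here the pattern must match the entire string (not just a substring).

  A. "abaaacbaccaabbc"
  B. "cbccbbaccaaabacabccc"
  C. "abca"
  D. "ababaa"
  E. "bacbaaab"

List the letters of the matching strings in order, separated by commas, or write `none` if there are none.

A → no match — must end with "a"
B → no match — must end with "a"
C → match
D → no match
E → no match — must end with "a"

C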